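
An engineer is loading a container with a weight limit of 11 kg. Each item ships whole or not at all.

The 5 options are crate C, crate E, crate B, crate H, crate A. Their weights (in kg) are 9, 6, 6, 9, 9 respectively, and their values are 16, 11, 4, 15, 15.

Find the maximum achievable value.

Allowing fractional choices, the relaxed optimum would be about 19.9, but items are indivisible.
crate A: weight 9 ≤ 11, value 15.
crate H: weight 9 ≤ 11, value 15.
crate C: weight 9 ≤ 11, value 16.
Best is crate C with total value 16.

16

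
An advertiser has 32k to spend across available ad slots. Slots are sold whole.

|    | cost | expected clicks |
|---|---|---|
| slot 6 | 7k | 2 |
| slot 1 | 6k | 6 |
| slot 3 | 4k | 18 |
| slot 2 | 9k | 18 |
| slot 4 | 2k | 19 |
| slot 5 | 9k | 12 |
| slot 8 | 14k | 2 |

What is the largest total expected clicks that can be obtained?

73

slot 1 + slot 3 + slot 2 + slot 4 + slot 5: cost 6 + 4 + 9 + 2 + 9 = 30 ≤ 32, expected clicks 6 + 18 + 18 + 19 + 12 = 73.
slot 6 + slot 3 + slot 2 + slot 4 + slot 5: cost 7 + 4 + 9 + 2 + 9 = 31 ≤ 32, expected clicks 2 + 18 + 18 + 19 + 12 = 69.
Best is slot 1, slot 3, slot 2, slot 4, and slot 5 with total expected clicks 73.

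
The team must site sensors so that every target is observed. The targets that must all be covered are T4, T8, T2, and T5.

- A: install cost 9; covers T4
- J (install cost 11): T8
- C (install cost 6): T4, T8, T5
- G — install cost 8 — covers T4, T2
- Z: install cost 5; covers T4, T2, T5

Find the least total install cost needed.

Choose C and Z: together they cover T4, T8, T2, T5 — every target.
Total install cost: 6 + 5 = 11.

11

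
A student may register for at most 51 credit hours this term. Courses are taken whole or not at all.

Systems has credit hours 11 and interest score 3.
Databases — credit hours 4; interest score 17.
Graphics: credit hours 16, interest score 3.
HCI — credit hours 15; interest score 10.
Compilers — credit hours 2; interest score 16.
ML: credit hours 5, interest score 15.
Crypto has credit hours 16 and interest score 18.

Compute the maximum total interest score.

Allowing fractional choices, the relaxed optimum would be about 78.5, but courses are indivisible.
Databases + HCI + Compilers + ML + Crypto: credit hours 4 + 15 + 2 + 5 + 16 = 42 ≤ 51, interest score 17 + 10 + 16 + 15 + 18 = 76.
Databases + Graphics + Compilers + ML + Crypto: credit hours 4 + 16 + 2 + 5 + 16 = 43 ≤ 51, interest score 17 + 3 + 16 + 15 + 18 = 69.
Systems + Databases + Compilers + ML + Crypto: credit hours 11 + 4 + 2 + 5 + 16 = 38 ≤ 51, interest score 3 + 17 + 16 + 15 + 18 = 69.
Best is Databases, HCI, Compilers, ML, and Crypto with total interest score 76.

76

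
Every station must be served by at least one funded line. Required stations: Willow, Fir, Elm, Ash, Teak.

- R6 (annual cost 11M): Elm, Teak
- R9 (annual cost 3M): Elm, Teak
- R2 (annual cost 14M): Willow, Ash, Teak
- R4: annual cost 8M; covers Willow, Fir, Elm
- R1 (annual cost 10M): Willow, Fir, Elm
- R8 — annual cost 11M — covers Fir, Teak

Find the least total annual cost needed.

22

The greedy cost-per-new-station heuristic would pick R9, R4, and R2 for 25, but a cheaper cover exists.
Choose R2 and R4: together they cover Willow, Fir, Elm, Ash, Teak — every station.
Total annual cost: 14 + 8 = 22.
No cover costs less than 22.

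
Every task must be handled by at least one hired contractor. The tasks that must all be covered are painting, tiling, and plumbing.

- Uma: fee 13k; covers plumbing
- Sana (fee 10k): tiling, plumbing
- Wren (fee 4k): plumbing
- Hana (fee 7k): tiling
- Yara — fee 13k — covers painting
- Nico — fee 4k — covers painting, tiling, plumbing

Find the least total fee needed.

4

Nico alone covers painting, tiling, plumbing — every task.
Total fee: 4.
No cover costs less than 4.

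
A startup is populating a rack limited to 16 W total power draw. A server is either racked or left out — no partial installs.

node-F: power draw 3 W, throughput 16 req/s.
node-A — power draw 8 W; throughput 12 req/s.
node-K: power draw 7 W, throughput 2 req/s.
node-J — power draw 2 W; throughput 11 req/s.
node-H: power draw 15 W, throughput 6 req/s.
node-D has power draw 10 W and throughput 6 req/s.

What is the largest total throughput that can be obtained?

39

node-F + node-J + node-D: power draw 3 + 2 + 10 = 15 ≤ 16, throughput 16 + 11 + 6 = 33.
node-F + node-A + node-J: power draw 3 + 8 + 2 = 13 ≤ 16, throughput 16 + 12 + 11 = 39.
Best is node-F, node-A, and node-J with total throughput 39.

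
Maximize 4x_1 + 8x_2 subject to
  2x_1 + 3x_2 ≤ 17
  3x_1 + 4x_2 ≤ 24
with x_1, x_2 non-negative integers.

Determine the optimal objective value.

(x_1,x_2)=(1,5): 2·1+3·5=17≤17, 3·1+4·5=23≤24, objective 44.
(x_1,x_2)=(2,4): 2·2+3·4=16≤17, 3·2+4·4=22≤24, objective 40.
(x_1,x_2)=(0,5): 2·0+3·5=15≤17, 3·0+4·5=20≤24, objective 40.
Maximum is 44 at (x_1,x_2)=(1,5).

44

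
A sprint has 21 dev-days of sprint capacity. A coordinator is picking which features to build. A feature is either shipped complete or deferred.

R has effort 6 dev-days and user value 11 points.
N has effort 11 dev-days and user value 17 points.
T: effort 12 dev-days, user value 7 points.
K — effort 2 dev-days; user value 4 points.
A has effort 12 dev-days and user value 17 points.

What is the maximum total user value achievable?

32

R + N: effort 6 + 11 = 17 ≤ 21, user value 11 + 17 = 28.
R + N + K: effort 6 + 11 + 2 = 19 ≤ 21, user value 11 + 17 + 4 = 32.
R + K + A: effort 6 + 2 + 12 = 20 ≤ 21, user value 11 + 4 + 17 = 32.
The maximum user value is 32; one optimal choice is R, N, and K.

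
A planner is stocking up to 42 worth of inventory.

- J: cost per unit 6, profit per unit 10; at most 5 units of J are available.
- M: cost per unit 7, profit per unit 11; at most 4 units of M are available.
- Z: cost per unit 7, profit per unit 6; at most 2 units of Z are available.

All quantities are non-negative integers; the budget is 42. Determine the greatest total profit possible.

Take 2×J and 4×M: cost 40 ≤ 42, profit 2·10 + 4·11 = 64.
No other integer combination yields more.

64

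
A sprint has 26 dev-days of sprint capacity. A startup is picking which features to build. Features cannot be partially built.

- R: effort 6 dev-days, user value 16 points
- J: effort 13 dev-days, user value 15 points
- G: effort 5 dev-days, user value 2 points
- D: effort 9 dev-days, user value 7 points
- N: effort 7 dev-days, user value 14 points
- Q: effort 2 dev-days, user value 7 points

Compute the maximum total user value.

45

Treat it as a binary knapsack problem.
Allowing fractional choices, the relaxed optimum would be about 49.7, but features are indivisible.
R + J + N: effort 6 + 13 + 7 = 26 ≤ 26, user value 16 + 15 + 14 = 45.
R + D + N + Q: effort 6 + 9 + 7 + 2 = 24 ≤ 26, user value 16 + 7 + 14 + 7 = 44.
Best is R, J, and N with total user value 45.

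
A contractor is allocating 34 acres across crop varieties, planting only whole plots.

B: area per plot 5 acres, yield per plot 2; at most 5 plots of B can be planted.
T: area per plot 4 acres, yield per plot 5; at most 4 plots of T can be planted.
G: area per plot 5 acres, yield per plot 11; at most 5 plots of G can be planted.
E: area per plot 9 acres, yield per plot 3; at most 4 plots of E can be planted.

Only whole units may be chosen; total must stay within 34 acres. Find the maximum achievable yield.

This is a bounded integer knapsack.
Take 2×T and 5×G: area 33 ≤ 34, yield 2·5 + 5·11 = 65.
G has the best ratio (11/5) and is taken to its limit of 5; remaining capacity is filled optimally with the others.

65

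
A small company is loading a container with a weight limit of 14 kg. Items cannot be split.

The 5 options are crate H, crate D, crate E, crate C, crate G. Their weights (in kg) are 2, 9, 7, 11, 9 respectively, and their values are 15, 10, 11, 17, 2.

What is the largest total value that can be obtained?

32

This is a 0-1 knapsack instance.
Allowing fractional choices, the relaxed optimum would be about 33.7, but items are indivisible.
crate H + crate E: weight 2 + 7 = 9 ≤ 14, value 15 + 11 = 26.
crate H + crate C: weight 2 + 11 = 13 ≤ 14, value 15 + 17 = 32.
Best is crate H and crate C with total value 32.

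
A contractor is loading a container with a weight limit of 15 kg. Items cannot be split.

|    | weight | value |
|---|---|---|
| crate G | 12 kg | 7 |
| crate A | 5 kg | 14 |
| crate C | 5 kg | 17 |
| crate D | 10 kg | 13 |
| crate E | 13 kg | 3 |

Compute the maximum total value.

31

crate C + crate D: weight 5 + 10 = 15 ≤ 15, value 17 + 13 = 30.
crate A + crate C: weight 5 + 5 = 10 ≤ 15, value 14 + 17 = 31.
Best is crate A and crate C with total value 31.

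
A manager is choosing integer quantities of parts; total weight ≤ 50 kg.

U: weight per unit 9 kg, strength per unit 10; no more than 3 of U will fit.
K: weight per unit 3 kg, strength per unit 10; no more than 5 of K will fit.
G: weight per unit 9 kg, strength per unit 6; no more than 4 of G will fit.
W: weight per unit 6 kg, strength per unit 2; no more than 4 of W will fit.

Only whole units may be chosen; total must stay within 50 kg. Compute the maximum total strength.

Take 3×U, 5×K, and 1×W: weight 48 ≤ 50, strength 3·10 + 5·10 + 1·2 = 82.
K has the best ratio (10/3) and is taken to its limit of 5; remaining capacity is filled optimally with the others.

82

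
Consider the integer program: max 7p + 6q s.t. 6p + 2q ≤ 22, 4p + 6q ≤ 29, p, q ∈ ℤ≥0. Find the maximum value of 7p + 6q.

(p,q)=(3,2): 6·3+2·2=22≤22, 4·3+6·2=24≤29, objective 33.
(p,q)=(2,3): 6·2+2·3=18≤22, 4·2+6·3=26≤29, objective 32.
The best lattice point is (3,2), giving 33.

33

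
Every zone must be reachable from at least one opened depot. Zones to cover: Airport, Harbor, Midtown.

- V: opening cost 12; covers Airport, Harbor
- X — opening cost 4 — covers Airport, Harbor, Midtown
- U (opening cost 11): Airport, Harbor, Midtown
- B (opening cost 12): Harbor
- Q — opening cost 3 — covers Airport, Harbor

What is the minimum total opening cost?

X alone covers Airport, Harbor, Midtown — every zone.
Total opening cost: 4.

4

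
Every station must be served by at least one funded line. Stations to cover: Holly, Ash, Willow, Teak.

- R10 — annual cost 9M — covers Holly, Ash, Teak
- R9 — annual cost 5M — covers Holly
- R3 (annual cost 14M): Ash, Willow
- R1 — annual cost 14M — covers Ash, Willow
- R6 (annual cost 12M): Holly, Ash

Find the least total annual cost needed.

23

Choose R10 and R3: together they cover Holly, Ash, Willow, Teak — every station.
Total annual cost: 9 + 14 = 23.
No cover costs less than 23.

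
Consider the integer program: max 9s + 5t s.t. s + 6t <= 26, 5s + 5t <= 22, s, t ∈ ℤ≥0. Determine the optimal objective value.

36

The continuous relaxation peaks at (4.4, 0) with value 39.60; rounding to a feasible lattice point costs some objective.
(s,t)=(4,0): 1·4+6·0=4≤26, 5·4+5·0=20≤22, objective 36.
(s,t)=(3,1): 1·3+6·1=9≤26, 5·3+5·1=20≤22, objective 32.
(s,t)=(3,0): 1·3+6·0=3≤26, 5·3+5·0=15≤22, objective 27.
No feasible integer point exceeds 36.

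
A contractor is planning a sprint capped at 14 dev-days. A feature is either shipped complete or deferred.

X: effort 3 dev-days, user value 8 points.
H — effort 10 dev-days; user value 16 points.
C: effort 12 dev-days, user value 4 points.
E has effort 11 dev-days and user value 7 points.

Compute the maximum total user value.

24

Treat it as a binary knapsack problem.
Allowing fractional choices, the relaxed optimum would be about 24.6, but features are indivisible.
X + E: effort 3 + 11 = 14 ≤ 14, user value 8 + 7 = 15.
X + H: effort 3 + 10 = 13 ≤ 14, user value 8 + 16 = 24.
H: effort 10 ≤ 14, user value 16.
Best is X and H with total user value 24.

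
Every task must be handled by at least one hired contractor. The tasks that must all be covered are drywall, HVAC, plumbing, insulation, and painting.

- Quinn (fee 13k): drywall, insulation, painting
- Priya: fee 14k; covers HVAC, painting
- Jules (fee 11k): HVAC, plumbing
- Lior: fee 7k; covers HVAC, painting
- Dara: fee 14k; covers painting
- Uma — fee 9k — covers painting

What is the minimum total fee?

24

The greedy cost-per-new-task heuristic would pick Lior, Quinn, and Jules for 31, but a cheaper cover exists.
Choose Quinn and Jules: together they cover drywall, HVAC, plumbing, insulation, painting — every task.
Total fee: 13 + 11 = 24.
No cover costs less than 24.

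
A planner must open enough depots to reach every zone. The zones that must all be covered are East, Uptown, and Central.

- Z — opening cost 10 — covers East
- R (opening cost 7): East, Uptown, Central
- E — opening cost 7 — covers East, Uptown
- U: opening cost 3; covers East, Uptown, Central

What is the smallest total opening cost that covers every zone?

This is an integer covering problem.
U alone covers East, Uptown, Central — every zone.
Total opening cost: 3.
No cover costs less than 3.

3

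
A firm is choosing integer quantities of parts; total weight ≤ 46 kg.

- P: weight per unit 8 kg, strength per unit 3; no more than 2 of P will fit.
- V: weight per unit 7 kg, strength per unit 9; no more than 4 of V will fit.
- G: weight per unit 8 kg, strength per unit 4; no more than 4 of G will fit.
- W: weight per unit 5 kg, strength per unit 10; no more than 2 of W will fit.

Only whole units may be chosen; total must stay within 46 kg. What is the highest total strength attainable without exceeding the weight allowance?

4×V, 1×G, and 2×W: weight 46 ≤ 46, strength 4·9 + 1·4 + 2·10 = 60.
1×P, 4×V, and 2×W: weight 46 ≤ 46, strength 1·3 + 4·9 + 2·10 = 59.
Best is 60.

60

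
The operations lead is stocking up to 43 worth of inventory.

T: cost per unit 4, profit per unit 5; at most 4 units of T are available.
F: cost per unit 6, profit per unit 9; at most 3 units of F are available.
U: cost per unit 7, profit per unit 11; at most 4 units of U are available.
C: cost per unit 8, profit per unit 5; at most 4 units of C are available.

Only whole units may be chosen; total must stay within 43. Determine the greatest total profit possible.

This is a bounded integer knapsack.
U has the best ratio (11/7); taking only U gives at most 4×11 = 44 (stopped by the supply cap of 4).
Mixing does better — 1×T, 3×F, and 3×U: cost 43 ≤ 43, profit 1·5 + 3·9 + 3·11 = 65.

65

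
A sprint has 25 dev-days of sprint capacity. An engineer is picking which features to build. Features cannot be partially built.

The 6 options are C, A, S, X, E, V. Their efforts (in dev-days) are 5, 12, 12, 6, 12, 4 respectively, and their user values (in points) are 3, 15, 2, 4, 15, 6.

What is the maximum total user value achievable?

30

Allowing fractional choices, the relaxed optimum would be about 32.2, but features are indivisible.
A + E: effort 12 + 12 = 24 ≤ 25, user value 15 + 15 = 30.
A + X + V: effort 12 + 6 + 4 = 22 ≤ 25, user value 15 + 4 + 6 = 25.
X + E + V: effort 6 + 12 + 4 = 22 ≤ 25, user value 4 + 15 + 6 = 25.
Best is A and E with total user value 30.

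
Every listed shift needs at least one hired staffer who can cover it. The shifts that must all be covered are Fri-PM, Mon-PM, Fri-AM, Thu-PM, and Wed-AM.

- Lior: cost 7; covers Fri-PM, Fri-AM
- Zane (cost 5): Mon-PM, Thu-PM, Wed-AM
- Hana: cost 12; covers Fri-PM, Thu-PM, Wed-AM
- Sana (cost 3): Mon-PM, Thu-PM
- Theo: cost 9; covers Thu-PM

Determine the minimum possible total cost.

12

Choose Lior and Zane: together they cover Fri-PM, Mon-PM, Fri-AM, Thu-PM, Wed-AM — every shift.
Total cost: 7 + 5 = 12.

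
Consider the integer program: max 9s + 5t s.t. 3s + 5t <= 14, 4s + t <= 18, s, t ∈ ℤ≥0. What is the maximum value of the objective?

36

(s,t)=(4,0): 3·4+5·0=12≤14, 4·4+1·0=16≤18, objective 36.
(s,t)=(3,1): 3·3+5·1=14≤14, 4·3+1·1=13≤18, objective 32.
(s,t)=(3,0): 3·3+5·0=9≤14, 4·3+1·0=12≤18, objective 27.
The best lattice point is (4,0), giving 36.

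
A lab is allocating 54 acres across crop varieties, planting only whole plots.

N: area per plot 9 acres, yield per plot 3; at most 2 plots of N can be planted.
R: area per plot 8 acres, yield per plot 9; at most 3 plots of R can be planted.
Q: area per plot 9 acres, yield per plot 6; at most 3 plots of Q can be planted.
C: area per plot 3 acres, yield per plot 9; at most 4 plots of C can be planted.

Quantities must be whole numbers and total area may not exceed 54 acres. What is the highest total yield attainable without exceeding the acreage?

75

C has the best ratio (9/3); taking only C gives at most 4×9 = 36 (stopped by the supply cap of 4).
Mixing does better — 3×R, 2×Q, and 4×C: area 54 ≤ 54, yield 3·9 + 2·6 + 4·9 = 75.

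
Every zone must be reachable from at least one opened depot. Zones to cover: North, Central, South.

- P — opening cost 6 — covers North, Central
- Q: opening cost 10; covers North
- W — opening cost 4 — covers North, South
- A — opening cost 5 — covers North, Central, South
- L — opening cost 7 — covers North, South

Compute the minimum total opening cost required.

5

A alone covers North, Central, South — every zone.
Total opening cost: 5.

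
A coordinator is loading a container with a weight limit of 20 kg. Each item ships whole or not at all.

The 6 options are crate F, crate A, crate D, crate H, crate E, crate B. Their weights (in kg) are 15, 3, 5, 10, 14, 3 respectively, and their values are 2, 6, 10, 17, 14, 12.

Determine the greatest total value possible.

39

crate A + crate D + crate H: weight 3 + 5 + 10 = 18 ≤ 20, value 6 + 10 + 17 = 33.
crate D + crate H + crate B: weight 5 + 10 + 3 = 18 ≤ 20, value 10 + 17 + 12 = 39.
crate A + crate H + crate B: weight 3 + 10 + 3 = 16 ≤ 20, value 6 + 17 + 12 = 35.
Best is crate D, crate H, and crate B with total value 39.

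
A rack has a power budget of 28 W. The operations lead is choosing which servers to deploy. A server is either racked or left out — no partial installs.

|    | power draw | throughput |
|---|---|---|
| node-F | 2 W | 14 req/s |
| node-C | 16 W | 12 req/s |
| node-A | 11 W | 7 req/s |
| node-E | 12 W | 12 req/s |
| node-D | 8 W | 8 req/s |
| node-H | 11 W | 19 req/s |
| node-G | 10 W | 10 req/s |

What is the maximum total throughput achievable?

Take node-F, node-E, and node-H: power draw 2 + 12 + 11 = 25 ≤ 28, throughput 14 + 12 + 19 = 45.
No other feasible combination does better.

45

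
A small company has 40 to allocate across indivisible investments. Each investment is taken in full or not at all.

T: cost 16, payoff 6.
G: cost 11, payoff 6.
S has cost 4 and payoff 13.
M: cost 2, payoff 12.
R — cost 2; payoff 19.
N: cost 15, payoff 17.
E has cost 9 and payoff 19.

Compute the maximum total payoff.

Allowing fractional choices, the relaxed optimum would be about 84.4, but investments are indivisible.
G + S + M + R + E: cost 11 + 4 + 2 + 2 + 9 = 28 ≤ 40, payoff 6 + 13 + 12 + 19 + 19 = 69.
G + M + R + N + E: cost 11 + 2 + 2 + 15 + 9 = 39 ≤ 40, payoff 6 + 12 + 19 + 17 + 19 = 73.
S + M + R + N + E: cost 4 + 2 + 2 + 15 + 9 = 32 ≤ 40, payoff 13 + 12 + 19 + 17 + 19 = 80.
Best is S, M, R, N, and E with total payoff 80.

80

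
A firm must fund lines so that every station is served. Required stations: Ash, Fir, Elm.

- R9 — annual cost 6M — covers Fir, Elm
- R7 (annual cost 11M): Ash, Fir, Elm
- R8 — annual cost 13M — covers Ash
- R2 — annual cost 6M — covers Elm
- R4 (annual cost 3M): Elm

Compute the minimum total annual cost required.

11

The greedy cost-per-new-station heuristic would pick R9 and R7 for 17, but a cheaper cover exists.
R7 alone covers Ash, Fir, Elm — every station.
Total annual cost: 11.
No cover costs less than 11.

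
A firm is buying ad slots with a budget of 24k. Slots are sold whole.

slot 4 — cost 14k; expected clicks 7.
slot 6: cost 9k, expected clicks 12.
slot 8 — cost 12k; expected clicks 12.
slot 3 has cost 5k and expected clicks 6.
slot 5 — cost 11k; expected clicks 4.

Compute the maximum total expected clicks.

Take slot 6 and slot 8: cost 9 + 12 = 21 ≤ 24, expected clicks 12 + 12 = 24.
No other feasible combination does better.

24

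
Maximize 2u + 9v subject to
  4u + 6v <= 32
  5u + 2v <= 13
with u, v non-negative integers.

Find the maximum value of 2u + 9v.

45

Relaxing integrality, the LP optimum is 48.00 at (u,v) = (0, 5.33), which is not an integer point.
(u,v)=(0,5): 4·0+6·5=30≤32, 5·0+2·5=10≤13, objective 45.
(u,v)=(1,4): 4·1+6·4=28≤32, 5·1+2·4=13≤13, objective 38.
(u,v)=(0,4): 4·0+6·4=24≤32, 5·0+2·4=8≤13, objective 36.
Maximum is 45 at (u,v)=(0,5).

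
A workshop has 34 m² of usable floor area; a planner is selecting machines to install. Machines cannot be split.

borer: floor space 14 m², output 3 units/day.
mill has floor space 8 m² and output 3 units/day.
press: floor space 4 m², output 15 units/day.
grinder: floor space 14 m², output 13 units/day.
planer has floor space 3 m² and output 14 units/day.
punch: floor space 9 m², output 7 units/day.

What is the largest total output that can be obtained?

Allowing fractional choices, the relaxed optimum would be about 50.5, but machines are indivisible.
press + grinder + planer: floor space 4 + 14 + 3 = 21 ≤ 34, output 15 + 13 + 14 = 42.
press + grinder + planer + punch: floor space 4 + 14 + 3 + 9 = 30 ≤ 34, output 15 + 13 + 14 + 7 = 49.
mill + press + grinder + planer: floor space 8 + 4 + 14 + 3 = 29 ≤ 34, output 3 + 15 + 13 + 14 = 45.
Best is press, grinder, planer, and punch with total output 49.

49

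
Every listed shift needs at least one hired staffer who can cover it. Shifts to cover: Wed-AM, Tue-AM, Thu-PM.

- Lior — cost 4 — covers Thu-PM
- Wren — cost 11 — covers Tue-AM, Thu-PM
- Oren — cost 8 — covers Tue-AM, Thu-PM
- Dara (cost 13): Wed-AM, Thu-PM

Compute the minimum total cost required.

Choose Oren and Dara: together they cover Wed-AM, Tue-AM, Thu-PM — every shift.
Total cost: 8 + 13 = 21.

21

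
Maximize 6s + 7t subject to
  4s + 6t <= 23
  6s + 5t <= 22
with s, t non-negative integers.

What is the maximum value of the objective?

Relaxing integrality, the LP optimum is 28.25 at (s,t) = (1.06, 3.12), which is not an integer point.
(s,t)=(1,3): 4·1+6·3=22≤23, 6·1+5·3=21≤22, objective 27.
(s,t)=(2,2): 4·2+6·2=20≤23, 6·2+5·2=22≤22, objective 26.
(s,t)=(0,3): 4·0+6·3=18≤23, 6·0+5·3=15≤22, objective 21.
No feasible integer point exceeds 27.

27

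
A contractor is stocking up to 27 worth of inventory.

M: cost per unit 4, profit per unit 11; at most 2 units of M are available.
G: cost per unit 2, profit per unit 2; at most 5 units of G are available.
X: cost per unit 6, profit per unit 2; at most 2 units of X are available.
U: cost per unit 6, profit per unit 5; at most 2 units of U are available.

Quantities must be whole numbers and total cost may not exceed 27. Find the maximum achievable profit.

Take 2×M, 3×G, and 2×U: cost 26 ≤ 27, profit 2·11 + 3·2 + 2·5 = 38.
M has the best ratio (11/4) and is taken to its limit of 2; remaining capacity is filled optimally with the others.

38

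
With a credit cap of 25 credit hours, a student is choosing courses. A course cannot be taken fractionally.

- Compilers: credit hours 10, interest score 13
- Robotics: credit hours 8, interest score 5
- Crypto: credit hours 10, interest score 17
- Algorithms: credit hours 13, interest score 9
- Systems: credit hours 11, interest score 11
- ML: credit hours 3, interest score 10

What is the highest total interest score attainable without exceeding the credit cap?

40

Allowing fractional choices, the relaxed optimum would be about 42.0, but courses are indivisible.
Crypto + Systems + ML: credit hours 10 + 11 + 3 = 24 ≤ 25, interest score 17 + 11 + 10 = 38.
Compilers + Crypto + ML: credit hours 10 + 10 + 3 = 23 ≤ 25, interest score 13 + 17 + 10 = 40.
Best is Compilers, Crypto, and ML with total interest score 40.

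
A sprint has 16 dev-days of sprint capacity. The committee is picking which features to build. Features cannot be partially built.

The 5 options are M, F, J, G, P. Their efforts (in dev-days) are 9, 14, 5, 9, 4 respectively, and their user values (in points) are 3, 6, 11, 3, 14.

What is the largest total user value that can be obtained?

25

Allowing fractional choices, the relaxed optimum would be about 28.0, but features are indivisible.
M + P: effort 9 + 4 = 13 ≤ 16, user value 3 + 14 = 17.
G + P: effort 9 + 4 = 13 ≤ 16, user value 3 + 14 = 17.
J + P: effort 5 + 4 = 9 ≤ 16, user value 11 + 14 = 25.
Best is J and P with total user value 25.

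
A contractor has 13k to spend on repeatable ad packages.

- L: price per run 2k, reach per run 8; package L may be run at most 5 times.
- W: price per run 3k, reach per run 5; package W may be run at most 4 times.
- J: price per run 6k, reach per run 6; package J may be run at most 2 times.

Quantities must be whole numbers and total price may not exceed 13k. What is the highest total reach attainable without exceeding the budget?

45

This is a bounded integer knapsack.
L has the best ratio (8/2); taking only L gives at most 5×8 = 40 (stopped by the supply cap of 5).
Mixing does better — 5×L and 1×W: price 13 ≤ 13, reach 5·8 + 1·5 = 45.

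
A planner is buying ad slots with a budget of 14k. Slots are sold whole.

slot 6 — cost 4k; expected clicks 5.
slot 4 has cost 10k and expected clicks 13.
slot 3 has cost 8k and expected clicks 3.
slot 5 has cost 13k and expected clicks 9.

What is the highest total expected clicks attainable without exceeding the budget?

slot 5: cost 13 ≤ 14, expected clicks 9.
slot 4: cost 10 ≤ 14, expected clicks 13.
slot 6 + slot 4: cost 4 + 10 = 14 ≤ 14, expected clicks 5 + 13 = 18.
Best is slot 6 and slot 4 with total expected clicks 18.

18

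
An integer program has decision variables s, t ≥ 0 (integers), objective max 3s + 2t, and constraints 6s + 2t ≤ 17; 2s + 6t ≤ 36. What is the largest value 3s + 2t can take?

Relaxing integrality, the LP optimum is 14.19 at (s,t) = (0.938, 5.69), which is not an integer point.
(s,t)=(1,5): 6·1+2·5=16≤17, 2·1+6·5=32≤36, objective 13.
(s,t)=(0,6): 6·0+2·6=12≤17, 2·0+6·6=36≤36, objective 12.
The best lattice point is (1,5), giving 13.

13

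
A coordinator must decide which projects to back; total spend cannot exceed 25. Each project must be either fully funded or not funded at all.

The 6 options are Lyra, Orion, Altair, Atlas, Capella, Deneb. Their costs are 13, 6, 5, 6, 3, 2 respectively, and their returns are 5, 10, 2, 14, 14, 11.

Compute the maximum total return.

Orion + Atlas + Capella + Deneb: cost 6 + 6 + 3 + 2 = 17 ≤ 25, return 10 + 14 + 14 + 11 = 49.
Orion + Altair + Atlas + Capella + Deneb: cost 6 + 5 + 6 + 3 + 2 = 22 ≤ 25, return 10 + 2 + 14 + 14 + 11 = 51.
Lyra + Atlas + Capella + Deneb: cost 13 + 6 + 3 + 2 = 24 ≤ 25, return 5 + 14 + 14 + 11 = 44.
Best is Orion, Altair, Atlas, Capella, and Deneb with total return 51.

51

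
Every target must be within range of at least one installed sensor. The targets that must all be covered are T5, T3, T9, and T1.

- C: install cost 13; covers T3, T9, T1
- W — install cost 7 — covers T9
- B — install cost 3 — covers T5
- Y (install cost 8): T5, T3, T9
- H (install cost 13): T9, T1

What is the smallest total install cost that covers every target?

The greedy cost-per-new-target heuristic would pick Y and C for 21, but a cheaper cover exists.
Choose C and B: together they cover T5, T3, T9, T1 — every target.
Total install cost: 13 + 3 = 16.
No cover costs less than 16.

16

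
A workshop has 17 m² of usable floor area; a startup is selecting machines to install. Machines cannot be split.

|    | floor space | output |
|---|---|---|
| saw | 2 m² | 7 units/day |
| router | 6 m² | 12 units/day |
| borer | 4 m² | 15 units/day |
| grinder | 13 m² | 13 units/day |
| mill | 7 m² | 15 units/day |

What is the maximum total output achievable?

42

This is a 0-1 knapsack instance.
Take router, borer, and mill: floor space 6 + 4 + 7 = 17 ≤ 17, output 12 + 15 + 15 = 42.
No other feasible combination does better.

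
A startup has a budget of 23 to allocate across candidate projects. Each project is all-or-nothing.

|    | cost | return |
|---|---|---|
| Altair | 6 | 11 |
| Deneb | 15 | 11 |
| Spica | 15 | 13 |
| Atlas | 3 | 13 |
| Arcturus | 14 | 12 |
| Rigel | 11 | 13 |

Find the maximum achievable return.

37

Altair + Atlas + Rigel: cost 6 + 3 + 11 = 20 ≤ 23, return 11 + 13 + 13 = 37.
Altair + Atlas + Arcturus: cost 6 + 3 + 14 = 23 ≤ 23, return 11 + 13 + 12 = 36.
Best is Altair, Atlas, and Rigel with total return 37.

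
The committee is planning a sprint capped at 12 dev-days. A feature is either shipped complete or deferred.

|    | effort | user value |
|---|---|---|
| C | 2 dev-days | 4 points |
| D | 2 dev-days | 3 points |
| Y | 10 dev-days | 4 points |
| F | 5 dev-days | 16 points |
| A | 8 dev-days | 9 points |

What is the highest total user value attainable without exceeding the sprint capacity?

Take C, D, and F: effort 2 + 2 + 5 = 9 ≤ 12, user value 4 + 3 + 16 = 23.
No other feasible combination does better.

23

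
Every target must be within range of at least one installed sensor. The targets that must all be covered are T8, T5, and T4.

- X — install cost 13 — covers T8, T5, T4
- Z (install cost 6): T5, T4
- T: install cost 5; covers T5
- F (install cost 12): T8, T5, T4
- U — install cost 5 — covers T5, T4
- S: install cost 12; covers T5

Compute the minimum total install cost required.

This is an integer covering problem.
The greedy cost-per-new-target heuristic would pick U and F for 17, but a cheaper cover exists.
F alone covers T8, T5, T4 — every target.
Total install cost: 12.
No cover costs less than 12.

12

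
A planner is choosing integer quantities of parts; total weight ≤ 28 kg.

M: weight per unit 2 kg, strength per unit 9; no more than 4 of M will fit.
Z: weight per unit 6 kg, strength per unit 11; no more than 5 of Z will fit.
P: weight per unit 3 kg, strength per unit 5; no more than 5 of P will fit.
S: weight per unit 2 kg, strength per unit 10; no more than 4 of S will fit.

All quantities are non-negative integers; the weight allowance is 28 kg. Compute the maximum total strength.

This is a bounded integer knapsack.
Take 4×M, 2×Z, and 4×S: weight 28 ≤ 28, strength 4·9 + 2·11 + 4·10 = 98.
S has the best ratio (10/2) and is taken to its limit of 4; remaining capacity is filled optimally with the others.

98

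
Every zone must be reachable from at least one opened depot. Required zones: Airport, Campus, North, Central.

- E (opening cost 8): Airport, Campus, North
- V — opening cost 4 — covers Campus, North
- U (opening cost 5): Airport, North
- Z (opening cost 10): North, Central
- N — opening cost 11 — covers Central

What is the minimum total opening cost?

18

Choose E and Z: together they cover Airport, Campus, North, Central — every zone.
Total opening cost: 8 + 10 = 18.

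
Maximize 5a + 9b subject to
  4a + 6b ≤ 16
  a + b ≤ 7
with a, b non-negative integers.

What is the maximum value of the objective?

Relaxing integrality, the LP optimum is 24.00 at (a,b) = (0, 2.67), which is not an integer point.
(a,b)=(1,2): 4·1+6·2=16≤16, 1·1+1·2=3≤7, objective 23.
(a,b)=(2,1): 4·2+6·1=14≤16, 1·2+1·1=3≤7, objective 19.
(a,b)=(0,2): 4·0+6·2=12≤16, 1·0+1·2=2≤7, objective 18.
(a,b)=(1,1): 4·1+6·1=10≤16, 1·1+1·1=2≤7, objective 14.
No feasible integer point exceeds 23.

23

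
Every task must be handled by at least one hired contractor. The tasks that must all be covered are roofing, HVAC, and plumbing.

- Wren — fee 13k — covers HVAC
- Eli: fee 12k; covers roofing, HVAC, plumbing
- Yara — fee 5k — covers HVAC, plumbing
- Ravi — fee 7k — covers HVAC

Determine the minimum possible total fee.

Eli alone covers roofing, HVAC, plumbing — every task.
Total fee: 12.

12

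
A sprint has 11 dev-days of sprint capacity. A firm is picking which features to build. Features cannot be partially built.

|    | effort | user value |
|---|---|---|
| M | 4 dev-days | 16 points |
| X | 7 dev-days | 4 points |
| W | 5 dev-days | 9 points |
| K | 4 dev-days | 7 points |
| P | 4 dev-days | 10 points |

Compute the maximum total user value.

26

This is a 0-1 knapsack instance.
Take M and P: effort 4 + 4 = 8 ≤ 11, user value 16 + 10 = 26.
No other feasible combination does better.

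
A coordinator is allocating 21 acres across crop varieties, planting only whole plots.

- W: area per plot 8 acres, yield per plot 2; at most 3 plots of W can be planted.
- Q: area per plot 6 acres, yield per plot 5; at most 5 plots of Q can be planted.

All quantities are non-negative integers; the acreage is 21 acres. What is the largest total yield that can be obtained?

15

This is a bounded integer knapsack.
Take 3×Q: area 18 ≤ 21, yield 3·5 = 15.
No other integer combination yields more.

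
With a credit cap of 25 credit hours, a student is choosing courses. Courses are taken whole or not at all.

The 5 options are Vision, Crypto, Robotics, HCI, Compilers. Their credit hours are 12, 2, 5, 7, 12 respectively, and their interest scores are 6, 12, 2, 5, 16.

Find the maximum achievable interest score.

This is a 0-1 knapsack instance.
Allowing fractional choices, the relaxed optimum would be about 35.0, but courses are indivisible.
Crypto + Robotics + Compilers: credit hours 2 + 5 + 12 = 19 ≤ 25, interest score 12 + 2 + 16 = 30.
Crypto + HCI + Compilers: credit hours 2 + 7 + 12 = 21 ≤ 25, interest score 12 + 5 + 16 = 33.
Best is Crypto, HCI, and Compilers with total interest score 33.

33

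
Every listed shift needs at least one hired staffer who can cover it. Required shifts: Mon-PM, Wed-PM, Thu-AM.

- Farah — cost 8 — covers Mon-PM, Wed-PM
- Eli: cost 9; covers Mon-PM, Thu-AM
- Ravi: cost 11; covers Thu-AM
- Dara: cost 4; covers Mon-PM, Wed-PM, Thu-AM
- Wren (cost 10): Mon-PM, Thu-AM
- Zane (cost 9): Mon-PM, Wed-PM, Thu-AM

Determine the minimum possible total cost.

4

This is a weighted set-cover instance.
Dara alone covers Mon-PM, Wed-PM, Thu-AM — every shift.
Total cost: 4.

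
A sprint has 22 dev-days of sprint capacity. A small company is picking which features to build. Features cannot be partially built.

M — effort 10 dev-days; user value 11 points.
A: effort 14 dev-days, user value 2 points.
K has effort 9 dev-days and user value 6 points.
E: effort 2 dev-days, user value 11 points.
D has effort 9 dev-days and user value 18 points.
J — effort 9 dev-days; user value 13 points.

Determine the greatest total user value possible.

Allowing fractional choices, the relaxed optimum would be about 44.2, but features are indivisible.
E + D + J: effort 2 + 9 + 9 = 20 ≤ 22, user value 11 + 18 + 13 = 42.
K + E + D: effort 9 + 2 + 9 = 20 ≤ 22, user value 6 + 11 + 18 = 35.
M + E + D: effort 10 + 2 + 9 = 21 ≤ 22, user value 11 + 11 + 18 = 40.
Best is E, D, and J with total user value 42.

42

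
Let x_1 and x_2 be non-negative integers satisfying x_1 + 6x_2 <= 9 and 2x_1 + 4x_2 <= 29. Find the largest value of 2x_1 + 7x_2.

(x_1,x_2)=(9,0): 1·9+6·0=9≤9, 2·9+4·0=18≤29, objective 18.
(x_1,x_2)=(8,0): 1·8+6·0=8≤9, 2·8+4·0=16≤29, objective 16.
The best lattice point is (9,0), giving 18.

18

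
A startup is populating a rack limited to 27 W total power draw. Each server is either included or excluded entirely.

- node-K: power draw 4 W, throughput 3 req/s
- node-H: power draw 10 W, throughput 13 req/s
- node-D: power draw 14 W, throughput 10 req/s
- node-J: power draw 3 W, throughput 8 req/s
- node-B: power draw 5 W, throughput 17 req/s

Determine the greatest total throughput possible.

41

Allowing fractional choices, the relaxed optimum would be about 44.6, but servers are indivisible.
node-H + node-J + node-B: power draw 10 + 3 + 5 = 18 ≤ 27, throughput 13 + 8 + 17 = 38.
node-K + node-H + node-J + node-B: power draw 4 + 10 + 3 + 5 = 22 ≤ 27, throughput 3 + 13 + 8 + 17 = 41.
node-K + node-D + node-J + node-B: power draw 4 + 14 + 3 + 5 = 26 ≤ 27, throughput 3 + 10 + 8 + 17 = 38.
Best is node-K, node-H, node-J, and node-B with total throughput 41.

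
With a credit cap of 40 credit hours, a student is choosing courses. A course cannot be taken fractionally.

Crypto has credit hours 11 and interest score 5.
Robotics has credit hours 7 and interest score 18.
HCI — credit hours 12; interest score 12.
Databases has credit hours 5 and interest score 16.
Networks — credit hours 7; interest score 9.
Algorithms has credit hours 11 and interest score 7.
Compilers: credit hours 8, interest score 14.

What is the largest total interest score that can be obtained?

69

Take Robotics, HCI, Databases, Networks, and Compilers: credit hours 7 + 12 + 5 + 7 + 8 = 39 ≤ 40, interest score 18 + 12 + 16 + 9 + 14 = 69.
No other feasible combination does better.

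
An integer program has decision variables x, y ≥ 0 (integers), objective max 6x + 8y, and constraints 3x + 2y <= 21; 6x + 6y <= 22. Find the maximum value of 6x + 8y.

24

Relaxing integrality, the LP optimum is 29.33 at (x,y) = (0, 3.67), which is not an integer point.
(x,y)=(0,3): 3·0+2·3=6≤21, 6·0+6·3=18≤22, objective 24.
(x,y)=(1,2): 3·1+2·2=7≤21, 6·1+6·2=18≤22, objective 22.
(x,y)=(0,2): 3·0+2·2=4≤21, 6·0+6·2=12≤22, objective 16.
The best lattice point is (0,3), giving 24.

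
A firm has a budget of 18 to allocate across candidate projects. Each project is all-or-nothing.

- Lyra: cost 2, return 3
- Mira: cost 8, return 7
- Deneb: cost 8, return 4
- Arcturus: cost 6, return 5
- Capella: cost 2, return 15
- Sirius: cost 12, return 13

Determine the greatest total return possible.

31

Allowing fractional choices, the relaxed optimum would be about 32.8, but projects are indivisible.
Capella + Sirius: cost 2 + 12 = 14 ≤ 18, return 15 + 13 = 28.
Lyra + Capella + Sirius: cost 2 + 2 + 12 = 16 ≤ 18, return 3 + 15 + 13 = 31.
Lyra + Mira + Arcturus + Capella: cost 2 + 8 + 6 + 2 = 18 ≤ 18, return 3 + 7 + 5 + 15 = 30.
Best is Lyra, Capella, and Sirius with total return 31.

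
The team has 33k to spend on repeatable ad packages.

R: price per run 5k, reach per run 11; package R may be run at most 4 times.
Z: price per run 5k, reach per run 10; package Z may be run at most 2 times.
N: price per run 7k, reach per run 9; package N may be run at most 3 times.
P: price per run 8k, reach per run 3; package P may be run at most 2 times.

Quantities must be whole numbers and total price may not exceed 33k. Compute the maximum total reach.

64

This is a bounded integer knapsack.
Take 4×R and 2×Z: price 30 ≤ 33, reach 4·11 + 2·10 = 64.
R has the best ratio (11/5) and is taken to its limit of 4; remaining capacity is filled optimally with the others.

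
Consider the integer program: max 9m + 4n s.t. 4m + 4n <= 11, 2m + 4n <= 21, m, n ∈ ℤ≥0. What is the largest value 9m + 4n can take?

18

(m,n)=(2,0): 4·2+4·0=8≤11, 2·2+4·0=4≤21, objective 18.
(m,n)=(1,1): 4·1+4·1=8≤11, 2·1+4·1=6≤21, objective 13.
No feasible integer point exceeds 18.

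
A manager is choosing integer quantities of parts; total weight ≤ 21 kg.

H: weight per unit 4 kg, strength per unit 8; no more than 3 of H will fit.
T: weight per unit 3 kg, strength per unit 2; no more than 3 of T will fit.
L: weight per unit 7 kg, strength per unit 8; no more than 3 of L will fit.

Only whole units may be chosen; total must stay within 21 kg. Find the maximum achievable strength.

3×H and 3×T: weight 21 ≤ 21, strength 3·8 + 3·2 = 30.
3×H and 1×L: weight 19 ≤ 21, strength 3·8 + 1·8 = 32.
Best is 32.

32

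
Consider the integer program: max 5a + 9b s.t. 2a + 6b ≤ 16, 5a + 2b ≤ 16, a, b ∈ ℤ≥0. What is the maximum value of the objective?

Relaxing integrality, the LP optimum is 28.92 at (a,b) = (2.46, 1.85), which is not an integer point.
(a,b)=(2,2): 2·2+6·2=16≤16, 5·2+2·2=14≤16, objective 28.
(a,b)=(1,2): 2·1+6·2=14≤16, 5·1+2·2=9≤16, objective 23.
(a,b)=(2,1): 2·2+6·1=10≤16, 5·2+2·1=12≤16, objective 19.
(a,b)=(3,0): 2·3+6·0=6≤16, 5·3+2·0=15≤16, objective 15.
No feasible integer point exceeds 28.

28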